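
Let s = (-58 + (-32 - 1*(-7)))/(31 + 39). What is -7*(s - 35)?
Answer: 2533/10 ≈ 253.30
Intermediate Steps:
s = -83/70 (s = (-58 + (-32 + 7))/70 = (-58 - 25)*(1/70) = -83*1/70 = -83/70 ≈ -1.1857)
-7*(s - 35) = -7*(-83/70 - 35) = -7*(-2533/70) = 2533/10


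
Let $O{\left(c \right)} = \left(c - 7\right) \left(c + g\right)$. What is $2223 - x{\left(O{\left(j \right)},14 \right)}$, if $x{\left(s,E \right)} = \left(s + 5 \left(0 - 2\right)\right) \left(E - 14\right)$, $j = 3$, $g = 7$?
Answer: $2223$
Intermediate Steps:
$O{\left(c \right)} = \left(-7 + c\right) \left(7 + c\right)$ ($O{\left(c \right)} = \left(c - 7\right) \left(c + 7\right) = \left(-7 + c\right) \left(7 + c\right)$)
$x{\left(s,E \right)} = \left(-14 + E\right) \left(-10 + s\right)$ ($x{\left(s,E \right)} = \left(s + 5 \left(-2\right)\right) \left(-14 + E\right) = \left(s - 10\right) \left(-14 + E\right) = \left(-10 + s\right) \left(-14 + E\right) = \left(-14 + E\right) \left(-10 + s\right)$)
$2223 - x{\left(O{\left(j \right)},14 \right)} = 2223 - \left(140 - 14 \left(-49 + 3^{2}\right) - 140 + 14 \left(-49 + 3^{2}\right)\right) = 2223 - \left(140 - 14 \left(-49 + 9\right) - 140 + 14 \left(-49 + 9\right)\right) = 2223 - \left(140 - -560 - 140 + 14 \left(-40\right)\right) = 2223 - \left(140 + 560 - 140 - 560\right) = 2223 - 0 = 2223 + 0 = 2223$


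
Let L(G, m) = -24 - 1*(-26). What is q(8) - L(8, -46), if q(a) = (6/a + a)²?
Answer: 1193/16 ≈ 74.563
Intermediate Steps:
L(G, m) = 2 (L(G, m) = -24 + 26 = 2)
q(a) = (a + 6/a)²
q(8) - L(8, -46) = (6 + 8²)²/8² - 1*2 = (6 + 64)²/64 - 2 = (1/64)*70² - 2 = (1/64)*4900 - 2 = 1225/16 - 2 = 1193/16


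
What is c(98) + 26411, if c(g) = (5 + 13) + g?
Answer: 26527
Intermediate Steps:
c(g) = 18 + g
c(98) + 26411 = (18 + 98) + 26411 = 116 + 26411 = 26527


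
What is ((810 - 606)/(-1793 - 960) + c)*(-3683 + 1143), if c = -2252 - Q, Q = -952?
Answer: 9090924160/2753 ≈ 3.3022e+6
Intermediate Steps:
c = -1300 (c = -2252 - 1*(-952) = -2252 + 952 = -1300)
((810 - 606)/(-1793 - 960) + c)*(-3683 + 1143) = ((810 - 606)/(-1793 - 960) - 1300)*(-3683 + 1143) = (204/(-2753) - 1300)*(-2540) = (204*(-1/2753) - 1300)*(-2540) = (-204/2753 - 1300)*(-2540) = -3579104/2753*(-2540) = 9090924160/2753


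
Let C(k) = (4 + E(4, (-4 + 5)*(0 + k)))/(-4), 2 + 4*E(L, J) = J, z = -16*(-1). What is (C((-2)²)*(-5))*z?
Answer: 90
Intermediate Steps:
z = 16
E(L, J) = -½ + J/4
C(k) = -7/8 - k/16 (C(k) = (4 + (-½ + ((-4 + 5)*(0 + k))/4))/(-4) = (4 + (-½ + (1*k)/4))*(-¼) = (4 + (-½ + k/4))*(-¼) = (7/2 + k/4)*(-¼) = -7/8 - k/16)
(C((-2)²)*(-5))*z = ((-7/8 - 1/16*(-2)²)*(-5))*16 = ((-7/8 - 1/16*4)*(-5))*16 = ((-7/8 - ¼)*(-5))*16 = -9/8*(-5)*16 = (45/8)*16 = 90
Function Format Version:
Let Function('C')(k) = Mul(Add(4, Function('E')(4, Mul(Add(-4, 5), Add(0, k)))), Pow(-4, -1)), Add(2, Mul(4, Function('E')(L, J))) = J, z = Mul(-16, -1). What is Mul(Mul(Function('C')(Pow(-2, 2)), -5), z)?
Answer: 90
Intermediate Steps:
z = 16
Function('E')(L, J) = Add(Rational(-1, 2), Mul(Rational(1, 4), J))
Function('C')(k) = Add(Rational(-7, 8), Mul(Rational(-1, 16), k)) (Function('C')(k) = Mul(Add(4, Add(Rational(-1, 2), Mul(Rational(1, 4), Mul(Add(-4, 5), Add(0, k))))), Pow(-4, -1)) = Mul(Add(4, Add(Rational(-1, 2), Mul(Rational(1, 4), Mul(1, k)))), Rational(-1, 4)) = Mul(Add(4, Add(Rational(-1, 2), Mul(Rational(1, 4), k))), Rational(-1, 4)) = Mul(Add(Rational(7, 2), Mul(Rational(1, 4), k)), Rational(-1, 4)) = Add(Rational(-7, 8), Mul(Rational(-1, 16), k)))
Mul(Mul(Function('C')(Pow(-2, 2)), -5), z) = Mul(Mul(Add(Rational(-7, 8), Mul(Rational(-1, 16), Pow(-2, 2))), -5), 16) = Mul(Mul(Add(Rational(-7, 8), Mul(Rational(-1, 16), 4)), -5), 16) = Mul(Mul(Add(Rational(-7, 8), Rational(-1, 4)), -5), 16) = Mul(Mul(Rational(-9, 8), -5), 16) = Mul(Rational(45, 8), 16) = 90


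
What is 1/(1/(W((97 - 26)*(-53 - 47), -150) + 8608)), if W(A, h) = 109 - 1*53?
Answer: 8664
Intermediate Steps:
W(A, h) = 56 (W(A, h) = 109 - 53 = 56)
1/(1/(W((97 - 26)*(-53 - 47), -150) + 8608)) = 1/(1/(56 + 8608)) = 1/(1/8664) = 8664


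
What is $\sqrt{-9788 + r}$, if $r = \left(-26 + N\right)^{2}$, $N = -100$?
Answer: $2 \sqrt{1522} \approx 78.026$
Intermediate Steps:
$r = 15876$ ($r = \left(-26 - 100\right)^{2} = \left(-126\right)^{2} = 15876$)
$\sqrt{-9788 + r} = \sqrt{-9788 + 15876} = \sqrt{6088} = 2 \sqrt{1522}$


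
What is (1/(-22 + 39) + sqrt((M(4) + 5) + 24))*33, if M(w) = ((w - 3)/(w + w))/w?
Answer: 33/17 + 33*sqrt(1858)/8 ≈ 179.75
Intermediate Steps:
M(w) = (-3 + w)/(2*w**2) (M(w) = ((-3 + w)/((2*w)))/w = ((-3 + w)*(1/(2*w)))/w = ((-3 + w)/(2*w))/w = (-3 + w)/(2*w**2))
(1/(-22 + 39) + sqrt((M(4) + 5) + 24))*33 = (1/(-22 + 39) + sqrt(((1/2)*(-3 + 4)/4**2 + 5) + 24))*33 = (1/17 + sqrt(((1/2)*(1/16)*1 + 5) + 24))*33 = (1/17 + sqrt((1/32 + 5) + 24))*33 = (1/17 + sqrt(161/32 + 24))*33 = (1/17 + sqrt(929/32))*33 = (1/17 + sqrt(1858)/8)*33 = 33/17 + 33*sqrt(1858)/8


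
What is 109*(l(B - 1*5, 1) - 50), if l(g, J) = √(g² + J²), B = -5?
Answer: -5450 + 109*√101 ≈ -4354.6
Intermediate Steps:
l(g, J) = √(J² + g²)
109*(l(B - 1*5, 1) - 50) = 109*(√(1² + (-5 - 1*5)²) - 50) = 109*(√(1 + (-5 - 5)²) - 50) = 109*(√(1 + (-10)²) - 50) = 109*(√(1 + 100) - 50) = 109*(√101 - 50) = 109*(-50 + √101) = -5450 + 109*√101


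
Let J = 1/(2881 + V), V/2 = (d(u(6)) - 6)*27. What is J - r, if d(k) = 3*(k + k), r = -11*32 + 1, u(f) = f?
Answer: 1579852/4501 ≈ 351.00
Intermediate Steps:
r = -351 (r = -352 + 1 = -351)
d(k) = 6*k (d(k) = 3*(2*k) = 6*k)
V = 1620 (V = 2*((6*6 - 6)*27) = 2*((36 - 6)*27) = 2*(30*27) = 2*810 = 1620)
J = 1/4501 (J = 1/(2881 + 1620) = 1/4501 ≈ 0.00022217)
J - r = 1/4501 - 1*(-351) = 1/4501 + 351 = 1579852/4501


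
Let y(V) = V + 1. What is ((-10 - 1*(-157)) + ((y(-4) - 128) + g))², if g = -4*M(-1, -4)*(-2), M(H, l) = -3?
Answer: 64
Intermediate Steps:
g = -24 (g = -4*(-3)*(-2) = 12*(-2) = -24)
y(V) = 1 + V
((-10 - 1*(-157)) + ((y(-4) - 128) + g))² = ((-10 - 1*(-157)) + (((1 - 4) - 128) - 24))² = ((-10 + 157) + ((-3 - 128) - 24))² = (147 + (-131 - 24))² = (147 - 155)² = (-8)² = 64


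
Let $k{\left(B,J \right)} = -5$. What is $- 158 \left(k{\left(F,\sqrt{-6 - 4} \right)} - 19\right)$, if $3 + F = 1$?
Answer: $3792$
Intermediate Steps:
$F = -2$ ($F = -3 + 1 = -2$)
$- 158 \left(k{\left(F,\sqrt{-6 - 4} \right)} - 19\right) = - 158 \left(-5 - 19\right) = \left(-158\right) \left(-24\right) = 3792$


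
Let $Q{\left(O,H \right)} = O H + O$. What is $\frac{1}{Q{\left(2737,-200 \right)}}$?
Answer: $- \frac{1}{544663} \approx -1.836 \cdot 10^{-6}$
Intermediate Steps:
$Q{\left(O,H \right)} = O + H O$ ($Q{\left(O,H \right)} = H O + O = O + H O$)
$\frac{1}{Q{\left(2737,-200 \right)}} = \frac{1}{2737 \left(1 - 200\right)} = \frac{1}{2737 \left(-199\right)} = \frac{1}{-544663} = - \frac{1}{544663}$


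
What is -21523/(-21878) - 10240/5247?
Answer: -111099539/114793866 ≈ -0.96782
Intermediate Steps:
-21523/(-21878) - 10240/5247 = -21523*(-1/21878) - 10240*1/5247 = 21523/21878 - 10240/5247 = -111099539/114793866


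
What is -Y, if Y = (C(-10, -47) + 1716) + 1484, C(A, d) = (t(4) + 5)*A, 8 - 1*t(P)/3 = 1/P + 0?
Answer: -5835/2 ≈ -2917.5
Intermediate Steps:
t(P) = 24 - 3/P (t(P) = 24 - 3*(1/P + 0) = 24 - 3/P)
C(A, d) = 113*A/4 (C(A, d) = ((24 - 3/4) + 5)*A = ((24 - 3*¼) + 5)*A = ((24 - ¾) + 5)*A = (93/4 + 5)*A = 113*A/4)
Y = 5835/2 (Y = ((113/4)*(-10) + 1716) + 1484 = (-565/2 + 1716) + 1484 = 2867/2 + 1484 = 5835/2 ≈ 2917.5)
-Y = -1*5835/2 = -5835/2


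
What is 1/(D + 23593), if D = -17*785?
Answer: 1/10248 ≈ 9.7580e-5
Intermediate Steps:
D = -13345
1/(D + 23593) = 1/(-13345 + 23593) = 1/10248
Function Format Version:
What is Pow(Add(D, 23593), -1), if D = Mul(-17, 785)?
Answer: Rational(1, 10248) ≈ 9.7580e-5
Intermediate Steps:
D = -13345
Pow(Add(D, 23593), -1) = Pow(Add(-13345, 23593), -1) = Pow(10248, -1) = Rational(1, 10248)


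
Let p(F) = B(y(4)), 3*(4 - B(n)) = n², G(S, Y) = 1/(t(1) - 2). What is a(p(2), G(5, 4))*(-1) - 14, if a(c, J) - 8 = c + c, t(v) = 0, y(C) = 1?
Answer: -88/3 ≈ -29.333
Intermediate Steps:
G(S, Y) = -½ (G(S, Y) = 1/(0 - 2) = 1/(-2) = -½)
B(n) = 4 - n²/3
p(F) = 11/3 (p(F) = 4 - ⅓*1² = 4 - ⅓*1 = 4 - ⅓ = 11/3)
a(c, J) = 8 + 2*c (a(c, J) = 8 + (c + c) = 8 + 2*c)
a(p(2), G(5, 4))*(-1) - 14 = (8 + 2*(11/3))*(-1) - 14 = (8 + 22/3)*(-1) - 14 = (46/3)*(-1) - 14 = -46/3 - 14 = -88/3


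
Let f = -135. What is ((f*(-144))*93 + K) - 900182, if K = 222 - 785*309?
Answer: 665395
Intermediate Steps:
K = -242343 (K = 222 - 242565 = -242343)
((f*(-144))*93 + K) - 900182 = (-135*(-144)*93 - 242343) - 900182 = (19440*93 - 242343) - 900182 = (1807920 - 242343) - 900182 = 1565577 - 900182 = 665395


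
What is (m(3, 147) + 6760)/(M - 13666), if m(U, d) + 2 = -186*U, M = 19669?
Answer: 6200/6003 ≈ 1.0328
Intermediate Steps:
m(U, d) = -2 - 186*U
(m(3, 147) + 6760)/(M - 13666) = ((-2 - 186*3) + 6760)/(19669 - 13666) = ((-2 - 558) + 6760)/6003 = (-560 + 6760)*(1/6003) = 6200*(1/6003) = 6200/6003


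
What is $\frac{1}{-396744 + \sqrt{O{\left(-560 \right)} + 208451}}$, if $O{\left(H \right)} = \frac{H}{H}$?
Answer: $- \frac{33062}{13117132757} - \frac{\sqrt{52113}}{78702796542} \approx -2.5234 \cdot 10^{-6}$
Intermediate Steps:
$O{\left(H \right)} = 1$
$\frac{1}{-396744 + \sqrt{O{\left(-560 \right)} + 208451}} = \frac{1}{-396744 + \sqrt{1 + 208451}} = \frac{1}{-396744 + \sqrt{208452}} = \frac{1}{-396744 + 2 \sqrt{52113}}$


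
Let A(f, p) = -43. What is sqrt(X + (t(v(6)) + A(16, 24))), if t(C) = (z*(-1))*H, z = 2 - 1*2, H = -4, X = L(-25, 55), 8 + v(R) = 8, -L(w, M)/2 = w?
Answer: sqrt(7) ≈ 2.6458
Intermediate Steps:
L(w, M) = -2*w
v(R) = 0 (v(R) = -8 + 8 = 0)
X = 50 (X = -2*(-25) = 50)
z = 0 (z = 2 - 2 = 0)
t(C) = 0 (t(C) = (0*(-1))*(-4) = 0*(-4) = 0)
sqrt(X + (t(v(6)) + A(16, 24))) = sqrt(50 + (0 - 43)) = sqrt(50 - 43) = sqrt(7)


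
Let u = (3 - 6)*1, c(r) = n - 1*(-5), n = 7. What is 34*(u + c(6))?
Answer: 306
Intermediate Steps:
c(r) = 12 (c(r) = 7 - 1*(-5) = 7 + 5 = 12)
u = -3 (u = -3*1 = -3)
34*(u + c(6)) = 34*(-3 + 12) = 34*9 = 306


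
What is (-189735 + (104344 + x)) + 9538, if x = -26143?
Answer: -101996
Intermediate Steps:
(-189735 + (104344 + x)) + 9538 = (-189735 + (104344 - 26143)) + 9538 = (-189735 + 78201) + 9538 = -111534 + 9538 = -101996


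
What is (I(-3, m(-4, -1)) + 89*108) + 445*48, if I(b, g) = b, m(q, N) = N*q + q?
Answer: 30969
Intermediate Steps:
m(q, N) = q + N*q
(I(-3, m(-4, -1)) + 89*108) + 445*48 = (-3 + 89*108) + 445*48 = (-3 + 9612) + 21360 = 9609 + 21360 = 30969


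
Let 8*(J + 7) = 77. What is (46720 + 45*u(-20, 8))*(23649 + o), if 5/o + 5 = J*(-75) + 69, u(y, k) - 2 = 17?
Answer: 1195980646025/1063 ≈ 1.1251e+9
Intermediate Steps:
J = 21/8 (J = -7 + (⅛)*77 = -7 + 77/8 = 21/8 ≈ 2.6250)
u(y, k) = 19 (u(y, k) = 2 + 17 = 19)
o = -40/1063 (o = 5/(-5 + ((21/8)*(-75) + 69)) = 5/(-5 + (-1575/8 + 69)) = 5/(-5 - 1023/8) = 5/(-1063/8) = 5*(-8/1063) = -40/1063 ≈ -0.037629)
(46720 + 45*u(-20, 8))*(23649 + o) = (46720 + 45*19)*(23649 - 40/1063) = (46720 + 855)*(25138847/1063) = 47575*(25138847/1063) = 1195980646025/1063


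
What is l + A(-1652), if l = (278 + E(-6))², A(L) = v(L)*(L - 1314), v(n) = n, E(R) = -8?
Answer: 4972732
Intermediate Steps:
A(L) = L*(-1314 + L) (A(L) = L*(L - 1314) = L*(-1314 + L))
l = 72900 (l = (278 - 8)² = 270² = 72900)
l + A(-1652) = 72900 - 1652*(-1314 - 1652) = 72900 - 1652*(-2966) = 72900 + 4899832 = 4972732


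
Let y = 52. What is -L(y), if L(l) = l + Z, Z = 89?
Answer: -141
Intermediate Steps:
L(l) = 89 + l (L(l) = l + 89 = 89 + l)
-L(y) = -(89 + 52) = -1*141 = -141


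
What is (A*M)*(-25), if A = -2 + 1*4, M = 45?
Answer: -2250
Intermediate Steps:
A = 2 (A = -2 + 4 = 2)
(A*M)*(-25) = (2*45)*(-25) = 90*(-25) = -2250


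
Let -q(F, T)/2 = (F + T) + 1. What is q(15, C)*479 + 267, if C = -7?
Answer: -8355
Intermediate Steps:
q(F, T) = -2 - 2*F - 2*T (q(F, T) = -2*((F + T) + 1) = -2*(1 + F + T) = -2 - 2*F - 2*T)
q(15, C)*479 + 267 = (-2 - 2*15 - 2*(-7))*479 + 267 = (-2 - 30 + 14)*479 + 267 = -18*479 + 267 = -8622 + 267 = -8355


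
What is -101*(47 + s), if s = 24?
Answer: -7171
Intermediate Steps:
-101*(47 + s) = -101*(47 + 24) = -101*71 = -7171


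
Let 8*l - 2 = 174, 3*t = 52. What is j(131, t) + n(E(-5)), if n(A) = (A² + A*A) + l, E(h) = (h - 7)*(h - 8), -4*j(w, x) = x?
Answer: 146069/3 ≈ 48690.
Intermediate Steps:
t = 52/3 (t = (⅓)*52 = 52/3 ≈ 17.333)
j(w, x) = -x/4
l = 22 (l = ¼ + (⅛)*174 = ¼ + 87/4 = 22)
E(h) = (-8 + h)*(-7 + h) (E(h) = (-7 + h)*(-8 + h) = (-8 + h)*(-7 + h))
n(A) = 22 + 2*A² (n(A) = (A² + A*A) + 22 = (A² + A²) + 22 = 2*A² + 22 = 22 + 2*A²)
j(131, t) + n(E(-5)) = -¼*52/3 + (22 + 2*(56 + (-5)² - 15*(-5))²) = -13/3 + (22 + 2*(56 + 25 + 75)²) = -13/3 + (22 + 2*156²) = -13/3 + (22 + 2*24336) = -13/3 + (22 + 48672) = -13/3 + 48694 = 146069/3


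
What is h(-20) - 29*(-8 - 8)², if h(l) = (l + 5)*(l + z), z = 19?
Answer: -7409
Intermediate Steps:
h(l) = (5 + l)*(19 + l) (h(l) = (l + 5)*(l + 19) = (5 + l)*(19 + l))
h(-20) - 29*(-8 - 8)² = (95 + (-20)² + 24*(-20)) - 29*(-8 - 8)² = (95 + 400 - 480) - 29*(-16)² = 15 - 29*256 = 15 - 7424 = -7409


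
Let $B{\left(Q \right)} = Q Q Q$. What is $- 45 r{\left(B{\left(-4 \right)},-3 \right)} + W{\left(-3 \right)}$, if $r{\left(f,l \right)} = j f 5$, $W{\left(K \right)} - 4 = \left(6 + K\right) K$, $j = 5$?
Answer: $71995$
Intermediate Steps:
$B{\left(Q \right)} = Q^{3}$ ($B{\left(Q \right)} = Q^{2} Q = Q^{3}$)
$W{\left(K \right)} = 4 + K \left(6 + K\right)$ ($W{\left(K \right)} = 4 + \left(6 + K\right) K = 4 + K \left(6 + K\right)$)
$r{\left(f,l \right)} = 25 f$ ($r{\left(f,l \right)} = 5 f 5 = 25 f$)
$- 45 r{\left(B{\left(-4 \right)},-3 \right)} + W{\left(-3 \right)} = - 45 \cdot 25 \left(-4\right)^{3} + \left(4 + \left(-3\right)^{2} + 6 \left(-3\right)\right) = - 45 \cdot 25 \left(-64\right) + \left(4 + 9 - 18\right) = \left(-45\right) \left(-1600\right) - 5 = 72000 - 5 = 71995$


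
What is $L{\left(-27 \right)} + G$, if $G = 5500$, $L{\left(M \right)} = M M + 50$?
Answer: $6279$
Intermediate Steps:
$L{\left(M \right)} = 50 + M^{2}$ ($L{\left(M \right)} = M^{2} + 50 = 50 + M^{2}$)
$L{\left(-27 \right)} + G = \left(50 + \left(-27\right)^{2}\right) + 5500 = \left(50 + 729\right) + 5500 = 779 + 5500 = 6279$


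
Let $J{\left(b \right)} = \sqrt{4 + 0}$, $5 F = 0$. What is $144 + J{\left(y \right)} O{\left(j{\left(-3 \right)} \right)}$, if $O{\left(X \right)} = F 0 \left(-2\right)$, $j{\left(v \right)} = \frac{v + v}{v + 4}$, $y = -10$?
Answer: $144$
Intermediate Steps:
$F = 0$ ($F = \frac{1}{5} \cdot 0 = 0$)
$j{\left(v \right)} = \frac{2 v}{4 + v}$
$J{\left(b \right)} = 2$ ($J{\left(b \right)} = \sqrt{4} = 2$)
$O{\left(X \right)} = 0$ ($O{\left(X \right)} = 0 \cdot 0 \left(-2\right) = 0 \left(-2\right) = 0$)
$144 + J{\left(y \right)} O{\left(j{\left(-3 \right)} \right)} = 144 + 2 \cdot 0 = 144 + 0 = 144$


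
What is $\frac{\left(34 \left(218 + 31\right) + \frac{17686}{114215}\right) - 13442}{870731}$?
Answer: $- \frac{568316154}{99450541165} \approx -0.0057146$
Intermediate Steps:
$\frac{\left(34 \left(218 + 31\right) + \frac{17686}{114215}\right) - 13442}{870731} = \left(\left(34 \cdot 249 + 17686 \cdot \frac{1}{114215}\right) - 13442\right) \frac{1}{870731} = \left(\left(8466 + \frac{17686}{114215}\right) - 13442\right) \frac{1}{870731} = \left(\frac{966961876}{114215} - 13442\right) \frac{1}{870731} = \left(- \frac{568316154}{114215}\right) \frac{1}{870731} = - \frac{568316154}{99450541165}$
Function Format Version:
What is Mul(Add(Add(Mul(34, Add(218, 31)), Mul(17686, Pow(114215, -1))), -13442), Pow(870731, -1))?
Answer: Rational(-568316154, 99450541165) ≈ -0.0057146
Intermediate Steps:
Mul(Add(Add(Mul(34, Add(218, 31)), Mul(17686, Pow(114215, -1))), -13442), Pow(870731, -1)) = Mul(Add(Add(Mul(34, 249), Mul(17686, Rational(1, 114215))), -13442), Rational(1, 870731)) = Mul(Add(Add(8466, Rational(17686, 114215)), -13442), Rational(1, 870731)) = Mul(Add(Rational(966961876, 114215), -13442), Rational(1, 870731)) = Mul(Rational(-568316154, 114215), Rational(1, 870731)) = Rational(-568316154, 99450541165)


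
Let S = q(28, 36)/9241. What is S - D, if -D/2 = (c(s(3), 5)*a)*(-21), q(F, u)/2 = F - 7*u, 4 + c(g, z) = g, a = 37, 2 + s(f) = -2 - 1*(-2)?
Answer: 86162636/9241 ≈ 9324.0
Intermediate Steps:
s(f) = -2 (s(f) = -2 + (-2 - 1*(-2)) = -2 + (-2 + 2) = -2 + 0 = -2)
c(g, z) = -4 + g
q(F, u) = -14*u + 2*F (q(F, u) = 2*(F - 7*u) = -14*u + 2*F)
S = -448/9241 (S = (-14*36 + 2*28)/9241 = (-504 + 56)*(1/9241) = -448*1/9241 = -448/9241 ≈ -0.048480)
D = -9324 (D = -2*(-4 - 2)*37*(-21) = -2*(-6*37)*(-21) = -(-444)*(-21) = -2*4662 = -9324)
S - D = -448/9241 - 1*(-9324) = -448/9241 + 9324 = 86162636/9241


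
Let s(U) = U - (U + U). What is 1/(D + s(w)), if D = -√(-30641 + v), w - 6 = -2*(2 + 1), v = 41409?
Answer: -√673/2692 ≈ -0.0096368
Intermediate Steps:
w = 0 (w = 6 - 2*(2 + 1) = 6 - 2*3 = 6 - 6 = 0)
s(U) = -U (s(U) = U - 2*U = -U)
D = -4*√673 (D = -√(-30641 + 41409) = -√10768 = -4*√673 ≈ -103.77)
1/(D + s(w)) = 1/(-4*√673 - 1*0) = 1/(-4*√673 + 0) = 1/(-4*√673) = -√673/2692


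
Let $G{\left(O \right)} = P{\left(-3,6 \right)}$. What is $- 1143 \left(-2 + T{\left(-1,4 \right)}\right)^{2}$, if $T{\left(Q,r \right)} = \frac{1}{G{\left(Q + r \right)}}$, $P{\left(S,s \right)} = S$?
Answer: $-6223$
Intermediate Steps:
$G{\left(O \right)} = -3$
$T{\left(Q,r \right)} = - \frac{1}{3}$ ($T{\left(Q,r \right)} = \frac{1}{-3} = - \frac{1}{3}$)
$- 1143 \left(-2 + T{\left(-1,4 \right)}\right)^{2} = - 1143 \left(-2 - \frac{1}{3}\right)^{2} = - 1143 \left(- \frac{7}{3}\right)^{2} = \left(-1143\right) \frac{49}{9} = -6223$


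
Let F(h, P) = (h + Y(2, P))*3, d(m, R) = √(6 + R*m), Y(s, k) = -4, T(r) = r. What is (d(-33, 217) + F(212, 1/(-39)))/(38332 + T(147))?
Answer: 624/38479 + 3*I*√795/38479 ≈ 0.016217 + 0.0021983*I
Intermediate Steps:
F(h, P) = -12 + 3*h (F(h, P) = (h - 4)*3 = (-4 + h)*3 = -12 + 3*h)
(d(-33, 217) + F(212, 1/(-39)))/(38332 + T(147)) = (√(6 + 217*(-33)) + (-12 + 3*212))/(38332 + 147) = (√(6 - 7161) + (-12 + 636))/38479 = (√(-7155) + 624)*(1/38479) = (3*I*√795 + 624)*(1/38479) = (624 + 3*I*√795)*(1/38479) = 624/38479 + 3*I*√795/38479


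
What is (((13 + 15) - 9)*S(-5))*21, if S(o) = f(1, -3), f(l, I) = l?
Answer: 399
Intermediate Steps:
S(o) = 1
(((13 + 15) - 9)*S(-5))*21 = (((13 + 15) - 9)*1)*21 = ((28 - 9)*1)*21 = (19*1)*21 = 19*21 = 399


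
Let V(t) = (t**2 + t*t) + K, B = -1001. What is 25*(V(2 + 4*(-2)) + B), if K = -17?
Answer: -23650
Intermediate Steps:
V(t) = -17 + 2*t**2 (V(t) = (t**2 + t*t) - 17 = (t**2 + t**2) - 17 = 2*t**2 - 17 = -17 + 2*t**2)
25*(V(2 + 4*(-2)) + B) = 25*((-17 + 2*(2 + 4*(-2))**2) - 1001) = 25*((-17 + 2*(2 - 8)**2) - 1001) = 25*((-17 + 2*(-6)**2) - 1001) = 25*((-17 + 2*36) - 1001) = 25*((-17 + 72) - 1001) = 25*(55 - 1001) = 25*(-946) = -23650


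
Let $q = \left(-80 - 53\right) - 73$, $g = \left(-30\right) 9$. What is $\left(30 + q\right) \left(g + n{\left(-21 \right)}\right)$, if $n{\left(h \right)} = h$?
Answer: $51216$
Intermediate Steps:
$g = -270$
$q = -206$ ($q = -133 - 73 = -206$)
$\left(30 + q\right) \left(g + n{\left(-21 \right)}\right) = \left(30 - 206\right) \left(-270 - 21\right) = \left(-176\right) \left(-291\right) = 51216$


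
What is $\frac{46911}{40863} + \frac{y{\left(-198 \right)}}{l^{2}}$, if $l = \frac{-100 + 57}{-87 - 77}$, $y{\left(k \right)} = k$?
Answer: $- \frac{72508469555}{25185229} \approx -2879.0$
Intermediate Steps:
$l = \frac{43}{164}$ ($l = - \frac{43}{-164} = \left(-43\right) \left(- \frac{1}{164}\right) = \frac{43}{164} \approx 0.2622$)
$\frac{46911}{40863} + \frac{y{\left(-198 \right)}}{l^{2}} = \frac{46911}{40863} - \frac{198}{\left(\frac{43}{164}\right)^{2}} = 46911 \cdot \frac{1}{40863} - \frac{198}{\frac{1849}{26896}} = \frac{15637}{13621} - \frac{5325408}{1849} = - \frac{72508469555}{25185229}$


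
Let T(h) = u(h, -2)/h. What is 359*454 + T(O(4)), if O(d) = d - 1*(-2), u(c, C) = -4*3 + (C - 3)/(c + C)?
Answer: 3911611/24 ≈ 1.6298e+5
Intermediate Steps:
u(c, C) = -12 + (-3 + C)/(C + c)
O(d) = 2 + d (O(d) = d + 2 = 2 + d)
T(h) = (19 - 12*h)/(h*(-2 + h)) (T(h) = ((-3 - 12*h - 11*(-2))/(-2 + h))/h = ((-3 - 12*h + 22)/(-2 + h))/h = ((19 - 12*h)/(-2 + h))/h = (19 - 12*h)/(h*(-2 + h)))
359*454 + T(O(4)) = 359*454 + (19 - 12*(2 + 4))/((2 + 4)*(-2 + (2 + 4))) = 162986 + (19 - 12*6)/(6*(-2 + 6)) = 162986 + (1/6)*(19 - 72)/4 = 162986 + (1/6)*(1/4)*(-53) = 162986 - 53/24 = 3911611/24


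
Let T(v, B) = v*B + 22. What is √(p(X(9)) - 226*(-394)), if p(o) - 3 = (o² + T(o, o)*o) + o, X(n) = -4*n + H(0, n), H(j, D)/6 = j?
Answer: √42859 ≈ 207.02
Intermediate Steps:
H(j, D) = 6*j
T(v, B) = 22 + B*v (T(v, B) = B*v + 22 = 22 + B*v)
X(n) = -4*n (X(n) = -4*n + 6*0 = -4*n + 0 = -4*n)
p(o) = 3 + o + o² + o*(22 + o²) (p(o) = 3 + ((o² + (22 + o*o)*o) + o) = 3 + ((o² + (22 + o²)*o) + o) = 3 + ((o² + o*(22 + o²)) + o) = 3 + (o + o² + o*(22 + o²)) = 3 + o + o² + o*(22 + o²))
√(p(X(9)) - 226*(-394)) = √((3 + (-4*9)² + (-4*9)³ + 23*(-4*9)) - 226*(-394)) = √((3 + (-36)² + (-36)³ + 23*(-36)) + 89044) = √((3 + 1296 - 46656 - 828) + 89044) = √(-46185 + 89044) = √42859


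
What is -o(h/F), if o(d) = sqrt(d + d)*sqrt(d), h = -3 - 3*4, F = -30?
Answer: -sqrt(2)/2 ≈ -0.70711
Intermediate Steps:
h = -15 (h = -3 - 12 = -15)
o(d) = d*sqrt(2) (o(d) = sqrt(2*d)*sqrt(d) = (sqrt(2)*sqrt(d))*sqrt(d) = d*sqrt(2))
-o(h/F) = -(-15/(-30))*sqrt(2) = -(-15*(-1/30))*sqrt(2) = -sqrt(2)/2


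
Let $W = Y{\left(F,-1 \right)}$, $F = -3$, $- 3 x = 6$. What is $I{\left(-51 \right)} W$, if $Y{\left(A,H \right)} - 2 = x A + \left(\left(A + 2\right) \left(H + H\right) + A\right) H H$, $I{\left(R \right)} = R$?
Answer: $-357$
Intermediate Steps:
$x = -2$ ($x = \left(- \frac{1}{3}\right) 6 = -2$)
$Y{\left(A,H \right)} = 2 - 2 A + H^{2} \left(A + 2 H \left(2 + A\right)\right)$ ($Y{\left(A,H \right)} = 2 - \left(2 A - \left(\left(A + 2\right) \left(H + H\right) + A\right) H H\right) = 2 - \left(2 A - \left(\left(2 + A\right) 2 H + A\right) H H\right) = 2 - \left(2 A - \left(2 H \left(2 + A\right) + A\right) H H\right) = 2 - \left(2 A - \left(A + 2 H \left(2 + A\right)\right) H H\right) = 2 - \left(2 A - H \left(A + 2 H \left(2 + A\right)\right) H\right) = 2 - \left(2 A - H^{2} \left(A + 2 H \left(2 + A\right)\right)\right) = 2 - 2 A + H^{2} \left(A + 2 H \left(2 + A\right)\right)$)
$W = 7$ ($W = 2 - -6 + 4 \left(-1\right)^{3} - 3 \left(-1\right)^{2} + 2 \left(-3\right) \left(-1\right)^{3} = 2 + 6 + 4 \left(-1\right) - 3 + 2 \left(-3\right) \left(-1\right) = 2 + 6 - 4 - 3 + 6 = 7$)
$I{\left(-51 \right)} W = \left(-51\right) 7 = -357$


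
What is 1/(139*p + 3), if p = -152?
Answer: -1/21125 ≈ -4.7337e-5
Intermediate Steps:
1/(139*p + 3) = 1/(139*(-152) + 3) = 1/(-21128 + 3) = 1/(-21125) = -1/21125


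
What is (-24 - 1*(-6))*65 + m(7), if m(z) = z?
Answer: -1163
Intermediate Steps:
(-24 - 1*(-6))*65 + m(7) = (-24 - 1*(-6))*65 + 7 = (-24 + 6)*65 + 7 = -18*65 + 7 = -1170 + 7 = -1163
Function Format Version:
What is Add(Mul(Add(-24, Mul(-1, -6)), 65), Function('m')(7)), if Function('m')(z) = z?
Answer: -1163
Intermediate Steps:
Add(Mul(Add(-24, Mul(-1, -6)), 65), Function('m')(7)) = Add(Mul(Add(-24, Mul(-1, -6)), 65), 7) = Add(Mul(Add(-24, 6), 65), 7) = Add(Mul(-18, 65), 7) = Add(-1170, 7) = -1163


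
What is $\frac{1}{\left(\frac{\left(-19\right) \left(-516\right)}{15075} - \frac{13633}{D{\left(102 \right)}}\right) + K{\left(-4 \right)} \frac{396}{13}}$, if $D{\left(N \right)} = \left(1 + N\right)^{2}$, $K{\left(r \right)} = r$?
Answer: $- \frac{693032925}{84883259369} \approx -0.0081645$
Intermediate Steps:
$\frac{1}{\left(\frac{\left(-19\right) \left(-516\right)}{15075} - \frac{13633}{D{\left(102 \right)}}\right) + K{\left(-4 \right)} \frac{396}{13}} = \frac{1}{\left(\frac{\left(-19\right) \left(-516\right)}{15075} - \frac{13633}{\left(1 + 102\right)^{2}}\right) - 4 \cdot \frac{396}{13}} = \frac{1}{\left(9804 \cdot \frac{1}{15075} - \frac{13633}{103^{2}}\right) - 4 \cdot 396 \cdot \frac{1}{13}} = \frac{1}{\left(\frac{3268}{5025} - \frac{13633}{10609}\right) - \frac{1584}{13}} = \frac{1}{- \frac{33835613}{53310225} - \frac{1584}{13}} = \frac{1}{- \frac{84883259369}{693032925}} = - \frac{693032925}{84883259369}$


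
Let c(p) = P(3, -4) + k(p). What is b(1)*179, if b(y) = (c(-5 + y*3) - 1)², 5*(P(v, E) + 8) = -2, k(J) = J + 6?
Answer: 130491/25 ≈ 5219.6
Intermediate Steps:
k(J) = 6 + J
P(v, E) = -42/5 (P(v, E) = -8 + (⅕)*(-2) = -8 - ⅖ = -42/5)
c(p) = -12/5 + p (c(p) = -42/5 + (6 + p) = -12/5 + p)
b(y) = (-42/5 + 3*y)² (b(y) = ((-12/5 + (-5 + y*3)) - 1)² = ((-12/5 + (-5 + 3*y)) - 1)² = ((-37/5 + 3*y) - 1)² = (-42/5 + 3*y)²)
b(1)*179 = (9*(-14 + 5*1)²/25)*179 = (9*(-14 + 5)²/25)*179 = ((9/25)*(-9)²)*179 = ((9/25)*81)*179 = (729/25)*179 = 130491/25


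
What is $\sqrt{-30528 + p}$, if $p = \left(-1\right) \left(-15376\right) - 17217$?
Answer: $i \sqrt{32369} \approx 179.91 i$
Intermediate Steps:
$p = -1841$ ($p = 15376 - 17217 = -1841$)
$\sqrt{-30528 + p} = \sqrt{-30528 - 1841} = \sqrt{-32369} = i \sqrt{32369}$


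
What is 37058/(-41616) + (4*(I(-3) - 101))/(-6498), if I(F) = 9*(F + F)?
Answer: -5972249/7511688 ≈ -0.79506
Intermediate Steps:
I(F) = 18*F (I(F) = 9*(2*F) = 18*F)
37058/(-41616) + (4*(I(-3) - 101))/(-6498) = 37058/(-41616) + (4*(18*(-3) - 101))/(-6498) = 37058*(-1/41616) + (4*(-54 - 101))*(-1/6498) = -18529/20808 + (4*(-155))*(-1/6498) = -18529/20808 - 620*(-1/6498) = -18529/20808 + 310/3249 = -5972249/7511688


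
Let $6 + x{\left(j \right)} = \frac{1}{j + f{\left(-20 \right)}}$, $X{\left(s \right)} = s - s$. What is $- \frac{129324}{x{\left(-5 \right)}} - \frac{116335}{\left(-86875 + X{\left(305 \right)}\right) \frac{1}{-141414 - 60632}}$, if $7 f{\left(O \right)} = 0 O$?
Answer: $- \frac{134496110242}{538625} \approx -2.497 \cdot 10^{5}$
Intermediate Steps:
$f{\left(O \right)} = 0$ ($f{\left(O \right)} = \frac{0 O}{7} = \frac{1}{7} \cdot 0 = 0$)
$X{\left(s \right)} = 0$
$x{\left(j \right)} = -6 + \frac{1}{j}$ ($x{\left(j \right)} = -6 + \frac{1}{j + 0} = -6 + \frac{1}{j}$)
$- \frac{129324}{x{\left(-5 \right)}} - \frac{116335}{\left(-86875 + X{\left(305 \right)}\right) \frac{1}{-141414 - 60632}} = - \frac{129324}{-6 + \frac{1}{-5}} - \frac{116335}{\left(-86875 + 0\right) \frac{1}{-141414 - 60632}} = - \frac{129324}{-6 - \frac{1}{5}} - \frac{116335}{\left(-86875\right) \frac{1}{-202046}} = - \frac{129324}{- \frac{31}{5}} - \frac{116335}{\left(-86875\right) \left(- \frac{1}{202046}\right)} = \left(-129324\right) \left(- \frac{5}{31}\right) - \frac{116335}{\frac{86875}{202046}} = \frac{646620}{31} - \frac{4701004282}{17375} = - \frac{134496110242}{538625}$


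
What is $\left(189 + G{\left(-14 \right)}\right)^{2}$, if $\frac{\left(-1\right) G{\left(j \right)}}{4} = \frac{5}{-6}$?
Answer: $\frac{332929}{9} \approx 36992.0$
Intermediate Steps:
$G{\left(j \right)} = \frac{10}{3}$ ($G{\left(j \right)} = - 4 \frac{5}{-6} = - 4 \cdot 5 \left(- \frac{1}{6}\right) = \left(-4\right) \left(- \frac{5}{6}\right) = \frac{10}{3}$)
$\left(189 + G{\left(-14 \right)}\right)^{2} = \left(189 + \frac{10}{3}\right)^{2} = \left(\frac{577}{3}\right)^{2} = \frac{332929}{9}$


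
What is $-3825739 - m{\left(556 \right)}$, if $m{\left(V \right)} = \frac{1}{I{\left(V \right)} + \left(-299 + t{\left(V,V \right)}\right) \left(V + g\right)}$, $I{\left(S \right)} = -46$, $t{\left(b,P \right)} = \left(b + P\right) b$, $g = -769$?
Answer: $- \frac{503575501685004}{131628295} \approx -3.8257 \cdot 10^{6}$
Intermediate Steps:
$t{\left(b,P \right)} = b \left(P + b\right)$ ($t{\left(b,P \right)} = \left(P + b\right) b = b \left(P + b\right)$)
$m{\left(V \right)} = \frac{1}{-46 + \left(-769 + V\right) \left(-299 + 2 V^{2}\right)}$ ($m{\left(V \right)} = \frac{1}{-46 + \left(-299 + V \left(V + V\right)\right) \left(V - 769\right)} = \frac{1}{-46 + \left(-299 + V 2 V\right) \left(-769 + V\right)} = \frac{1}{-46 + \left(-299 + 2 V^{2}\right) \left(-769 + V\right)} = \frac{1}{-46 + \left(-769 + V\right) \left(-299 + 2 V^{2}\right)}$)
$-3825739 - m{\left(556 \right)} = -3825739 - \frac{1}{229885 - 1538 \cdot 556^{2} - 166244 + 2 \cdot 556^{3}} = -3825739 - \frac{1}{229885 - 475451168 - 166244 + 2 \cdot 171879616} = -3825739 - \frac{1}{229885 - 475451168 - 166244 + 343759232} = -3825739 - \frac{1}{-131628295} = -3825739 - - \frac{1}{131628295} = -3825739 + \frac{1}{131628295} = - \frac{503575501685004}{131628295}$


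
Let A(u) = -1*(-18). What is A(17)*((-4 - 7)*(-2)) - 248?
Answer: 148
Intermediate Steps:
A(u) = 18
A(17)*((-4 - 7)*(-2)) - 248 = 18*((-4 - 7)*(-2)) - 248 = 18*(-11*(-2)) - 248 = 18*22 - 248 = 396 - 248 = 148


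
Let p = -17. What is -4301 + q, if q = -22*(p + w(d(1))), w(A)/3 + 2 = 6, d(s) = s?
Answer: -4191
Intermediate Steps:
w(A) = 12 (w(A) = -6 + 3*6 = -6 + 18 = 12)
q = 110 (q = -22*(-17 + 12) = -22*(-5) = 110)
-4301 + q = -4301 + 110 = -4191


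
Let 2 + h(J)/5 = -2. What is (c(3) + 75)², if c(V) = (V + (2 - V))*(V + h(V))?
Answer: 1681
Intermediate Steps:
h(J) = -20 (h(J) = -10 + 5*(-2) = -10 - 10 = -20)
c(V) = -40 + 2*V (c(V) = (V + (2 - V))*(V - 20) = 2*(-20 + V) = -40 + 2*V)
(c(3) + 75)² = ((-40 + 2*3) + 75)² = ((-40 + 6) + 75)² = (-34 + 75)² = 41² = 1681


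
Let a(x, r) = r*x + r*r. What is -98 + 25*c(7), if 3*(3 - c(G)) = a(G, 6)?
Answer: -673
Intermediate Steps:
a(x, r) = r² + r*x (a(x, r) = r*x + r² = r² + r*x)
c(G) = -9 - 2*G (c(G) = 3 - 2*(6 + G) = 3 - (36 + 6*G)/3 = 3 + (-12 - 2*G) = -9 - 2*G)
-98 + 25*c(7) = -98 + 25*(-9 - 2*7) = -98 + 25*(-9 - 14) = -98 + 25*(-23) = -98 - 575 = -673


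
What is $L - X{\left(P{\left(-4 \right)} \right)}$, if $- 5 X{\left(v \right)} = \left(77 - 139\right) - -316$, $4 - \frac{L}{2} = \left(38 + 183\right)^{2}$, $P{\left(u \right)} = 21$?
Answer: $- \frac{488116}{5} \approx -97623.0$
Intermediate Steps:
$L = -97674$ ($L = 8 - 2 \left(38 + 183\right)^{2} = 8 - 2 \cdot 221^{2} = 8 - 97682 = -97674$)
$X{\left(v \right)} = - \frac{254}{5}$ ($X{\left(v \right)} = - \frac{\left(77 - 139\right) - -316}{5} = - \frac{\left(77 - 139\right) + 316}{5} = - \frac{-62 + 316}{5} = \left(- \frac{1}{5}\right) 254 = - \frac{254}{5}$)
$L - X{\left(P{\left(-4 \right)} \right)} = -97674 - - \frac{254}{5} = -97674 + \frac{254}{5} = - \frac{488116}{5}$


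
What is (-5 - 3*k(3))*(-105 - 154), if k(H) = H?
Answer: 3626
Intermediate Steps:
(-5 - 3*k(3))*(-105 - 154) = (-5 - 3*3)*(-105 - 154) = (-5 - 9)*(-259) = -14*(-259) = 3626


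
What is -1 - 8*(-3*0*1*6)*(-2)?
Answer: -1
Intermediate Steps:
-1 - 8*(-3*0*1*6)*(-2) = -1 - 8*(-0*6)*(-2) = -1 - 8*(-3*0)*(-2) = -1 - 0*(-2) = -1 - 8*0 = -1 + 0 = -1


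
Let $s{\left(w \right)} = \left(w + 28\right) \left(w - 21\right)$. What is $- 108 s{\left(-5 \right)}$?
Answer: $64584$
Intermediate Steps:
$s{\left(w \right)} = \left(-21 + w\right) \left(28 + w\right)$ ($s{\left(w \right)} = \left(28 + w\right) \left(-21 + w\right) = \left(-21 + w\right) \left(28 + w\right)$)
$- 108 s{\left(-5 \right)} = - 108 \left(-588 + \left(-5\right)^{2} + 7 \left(-5\right)\right) = - 108 \left(-588 + 25 - 35\right) = \left(-108\right) \left(-598\right) = 64584$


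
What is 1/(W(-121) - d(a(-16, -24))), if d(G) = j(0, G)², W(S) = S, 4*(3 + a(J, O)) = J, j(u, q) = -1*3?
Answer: -1/130 ≈ -0.0076923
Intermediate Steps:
j(u, q) = -3
a(J, O) = -3 + J/4
d(G) = 9 (d(G) = (-3)² = 9)
1/(W(-121) - d(a(-16, -24))) = 1/(-121 - 1*9) = 1/(-121 - 9) = 1/(-130) = -1/130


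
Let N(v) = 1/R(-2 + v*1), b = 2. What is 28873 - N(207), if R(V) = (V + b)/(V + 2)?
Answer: 28872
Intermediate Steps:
R(V) = 1 (R(V) = (V + 2)/(V + 2) = (2 + V)/(2 + V) = 1)
N(v) = 1 (N(v) = 1/1 = 1)
28873 - N(207) = 28873 - 1*1 = 28873 - 1 = 28872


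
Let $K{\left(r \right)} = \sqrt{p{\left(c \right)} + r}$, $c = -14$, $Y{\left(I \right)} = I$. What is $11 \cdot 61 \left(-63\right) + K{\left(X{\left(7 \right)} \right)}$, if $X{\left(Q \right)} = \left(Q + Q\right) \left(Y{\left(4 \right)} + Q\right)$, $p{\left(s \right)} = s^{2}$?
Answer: $-42273 + 5 \sqrt{14} \approx -42254.0$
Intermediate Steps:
$X{\left(Q \right)} = 2 Q \left(4 + Q\right)$ ($X{\left(Q \right)} = \left(Q + Q\right) \left(4 + Q\right) = 2 Q \left(4 + Q\right)$)
$K{\left(r \right)} = \sqrt{196 + r}$ ($K{\left(r \right)} = \sqrt{\left(-14\right)^{2} + r} = \sqrt{196 + r}$)
$11 \cdot 61 \left(-63\right) + K{\left(X{\left(7 \right)} \right)} = 11 \cdot 61 \left(-63\right) + \sqrt{196 + 2 \cdot 7 \left(4 + 7\right)} = 671 \left(-63\right) + \sqrt{196 + 2 \cdot 7 \cdot 11} = -42273 + \sqrt{196 + 154} = -42273 + \sqrt{350} = -42273 + 5 \sqrt{14}$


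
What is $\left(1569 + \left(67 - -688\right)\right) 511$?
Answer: $1187564$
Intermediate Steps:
$\left(1569 + \left(67 - -688\right)\right) 511 = \left(1569 + \left(67 + 688\right)\right) 511 = \left(1569 + 755\right) 511 = 2324 \cdot 511 = 1187564$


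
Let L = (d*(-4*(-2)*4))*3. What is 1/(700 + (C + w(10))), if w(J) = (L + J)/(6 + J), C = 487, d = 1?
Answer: 8/9549 ≈ 0.00083778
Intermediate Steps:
L = 96 (L = (1*(-4*(-2)*4))*3 = (1*(8*4))*3 = (1*32)*3 = 32*3 = 96)
w(J) = (96 + J)/(6 + J)
1/(700 + (C + w(10))) = 1/(700 + (487 + (96 + 10)/(6 + 10))) = 1/(700 + (487 + 106/16)) = 1/(700 + (487 + (1/16)*106)) = 1/(700 + (487 + 53/8)) = 1/(700 + 3949/8) = 1/(9549/8) = 8/9549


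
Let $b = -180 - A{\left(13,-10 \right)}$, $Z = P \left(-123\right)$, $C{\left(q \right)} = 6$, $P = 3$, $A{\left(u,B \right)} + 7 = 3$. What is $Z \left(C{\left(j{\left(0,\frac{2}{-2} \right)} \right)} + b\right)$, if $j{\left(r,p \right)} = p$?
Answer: $62730$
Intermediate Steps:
$A{\left(u,B \right)} = -4$ ($A{\left(u,B \right)} = -7 + 3 = -4$)
$Z = -369$ ($Z = 3 \left(-123\right) = -369$)
$b = -176$ ($b = -180 - -4 = -180 + 4 = -176$)
$Z \left(C{\left(j{\left(0,\frac{2}{-2} \right)} \right)} + b\right) = - 369 \left(6 - 176\right) = \left(-369\right) \left(-170\right) = 62730$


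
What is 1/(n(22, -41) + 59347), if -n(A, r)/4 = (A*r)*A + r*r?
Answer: 1/131999 ≈ 7.5758e-6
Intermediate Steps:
n(A, r) = -4*r**2 - 4*r*A**2 (n(A, r) = -4*((A*r)*A + r*r) = -4*(r*A**2 + r**2) = -4*(r**2 + r*A**2) = -4*r**2 - 4*r*A**2)
1/(n(22, -41) + 59347) = 1/(-4*(-41)*(-41 + 22**2) + 59347) = 1/(-4*(-41)*(-41 + 484) + 59347) = 1/(-4*(-41)*443 + 59347) = 1/(72652 + 59347) = 1/131999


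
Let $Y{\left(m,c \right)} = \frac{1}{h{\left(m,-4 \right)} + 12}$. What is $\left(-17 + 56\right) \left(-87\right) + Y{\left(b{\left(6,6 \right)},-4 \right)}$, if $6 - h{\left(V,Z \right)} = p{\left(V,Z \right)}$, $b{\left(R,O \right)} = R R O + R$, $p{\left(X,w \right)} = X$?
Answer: $- \frac{692173}{204} \approx -3393.0$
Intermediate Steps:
$b{\left(R,O \right)} = R + O R^{2}$ ($b{\left(R,O \right)} = R^{2} O + R = O R^{2} + R = R + O R^{2}$)
$h{\left(V,Z \right)} = 6 - V$
$Y{\left(m,c \right)} = \frac{1}{18 - m}$ ($Y{\left(m,c \right)} = \frac{1}{\left(6 - m\right) + 12} = \frac{1}{18 - m}$)
$\left(-17 + 56\right) \left(-87\right) + Y{\left(b{\left(6,6 \right)},-4 \right)} = \left(-17 + 56\right) \left(-87\right) - \frac{1}{-18 + 6 \left(1 + 6 \cdot 6\right)} = 39 \left(-87\right) - \frac{1}{-18 + 6 \left(1 + 36\right)} = -3393 - \frac{1}{-18 + 6 \cdot 37} = -3393 - \frac{1}{-18 + 222} = -3393 - \frac{1}{204} = - \frac{692173}{204}$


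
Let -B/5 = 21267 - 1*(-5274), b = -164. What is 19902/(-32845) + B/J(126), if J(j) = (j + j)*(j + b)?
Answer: 463123797/34947080 ≈ 13.252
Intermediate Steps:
B = -132705 (B = -5*(21267 - 1*(-5274)) = -5*(21267 + 5274) = -5*26541 = -132705)
J(j) = 2*j*(-164 + j) (J(j) = (j + j)*(j - 164) = (2*j)*(-164 + j) = 2*j*(-164 + j))
19902/(-32845) + B/J(126) = 19902/(-32845) - 132705*1/(252*(-164 + 126)) = 19902*(-1/32845) - 132705/(2*126*(-38)) = -19902/32845 - 132705/(-9576) = -19902/32845 - 132705*(-1/9576) = -19902/32845 + 14745/1064 = 463123797/34947080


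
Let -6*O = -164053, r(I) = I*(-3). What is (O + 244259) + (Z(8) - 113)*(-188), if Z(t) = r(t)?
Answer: 1784143/6 ≈ 2.9736e+5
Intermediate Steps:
r(I) = -3*I
Z(t) = -3*t
O = 164053/6 (O = -⅙*(-164053) = 164053/6 ≈ 27342.)
(O + 244259) + (Z(8) - 113)*(-188) = (164053/6 + 244259) + (-3*8 - 113)*(-188) = 1629607/6 + (-24 - 113)*(-188) = 1629607/6 - 137*(-188) = 1629607/6 + 25756 = 1784143/6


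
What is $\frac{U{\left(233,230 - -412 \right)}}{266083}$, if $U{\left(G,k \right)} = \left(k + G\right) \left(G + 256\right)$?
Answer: $\frac{427875}{266083} \approx 1.6081$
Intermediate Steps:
$U{\left(G,k \right)} = \left(256 + G\right) \left(G + k\right)$ ($U{\left(G,k \right)} = \left(G + k\right) \left(256 + G\right) = \left(256 + G\right) \left(G + k\right)$)
$\frac{U{\left(233,230 - -412 \right)}}{266083} = \frac{233^{2} + 256 \cdot 233 + 256 \left(230 - -412\right) + 233 \left(230 - -412\right)}{266083} = \left(54289 + 59648 + 256 \left(230 + 412\right) + 233 \left(230 + 412\right)\right) \frac{1}{266083} = \left(54289 + 59648 + 256 \cdot 642 + 233 \cdot 642\right) \frac{1}{266083} = \left(54289 + 59648 + 164352 + 149586\right) \frac{1}{266083} = 427875 \cdot \frac{1}{266083} = \frac{427875}{266083}$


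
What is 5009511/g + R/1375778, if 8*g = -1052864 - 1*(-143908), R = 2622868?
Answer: -6593966073832/156315208471 ≈ -42.184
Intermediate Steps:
g = -227239/2 (g = (-1052864 - 1*(-143908))/8 = (-1052864 + 143908)/8 = (⅛)*(-908956) = -227239/2 ≈ -1.1362e+5)
5009511/g + R/1375778 = 5009511/(-227239/2) + 2622868/1375778 = 5009511*(-2/227239) + 2622868*(1/1375778) = -10019022/227239 + 1311434/687889 = -6593966073832/156315208471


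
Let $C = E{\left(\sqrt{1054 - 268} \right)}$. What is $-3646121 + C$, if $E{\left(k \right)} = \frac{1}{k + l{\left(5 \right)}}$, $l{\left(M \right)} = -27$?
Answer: $- \frac{69276290}{19} + \frac{\sqrt{786}}{57} \approx -3.6461 \cdot 10^{6}$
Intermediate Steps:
$E{\left(k \right)} = \frac{1}{-27 + k}$ ($E{\left(k \right)} = \frac{1}{k - 27} = \frac{1}{-27 + k}$)
$C = \frac{1}{-27 + \sqrt{786}}$ ($C = \frac{1}{-27 + \sqrt{1054 - 268}} = \frac{1}{-27 + \sqrt{786}} \approx 0.96554$)
$-3646121 + C = -3646121 + \left(\frac{9}{19} + \frac{\sqrt{786}}{57}\right) = - \frac{69276290}{19} + \frac{\sqrt{786}}{57}$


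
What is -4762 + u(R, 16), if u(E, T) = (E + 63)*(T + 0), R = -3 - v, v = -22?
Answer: -3450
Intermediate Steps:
R = 19 (R = -3 - 1*(-22) = -3 + 22 = 19)
u(E, T) = T*(63 + E) (u(E, T) = (63 + E)*T = T*(63 + E))
-4762 + u(R, 16) = -4762 + 16*(63 + 19) = -4762 + 16*82 = -4762 + 1312 = -3450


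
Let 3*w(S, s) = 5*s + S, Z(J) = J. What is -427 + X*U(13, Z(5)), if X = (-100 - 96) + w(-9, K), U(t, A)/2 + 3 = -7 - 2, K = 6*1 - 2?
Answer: 4189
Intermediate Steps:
K = 4 (K = 6 - 2 = 4)
w(S, s) = S/3 + 5*s/3 (w(S, s) = (5*s + S)/3 = (S + 5*s)/3 = S/3 + 5*s/3)
U(t, A) = -24 (U(t, A) = -6 + 2*(-7 - 2) = -6 + 2*(-9) = -6 - 18 = -24)
X = -577/3 (X = (-100 - 96) + ((1/3)*(-9) + (5/3)*4) = -196 + (-3 + 20/3) = -196 + 11/3 = -577/3 ≈ -192.33)
-427 + X*U(13, Z(5)) = -427 - 577/3*(-24) = -427 + 4616 = 4189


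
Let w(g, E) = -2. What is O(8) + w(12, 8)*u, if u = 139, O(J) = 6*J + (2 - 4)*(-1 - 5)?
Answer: -218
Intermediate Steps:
O(J) = 12 + 6*J (O(J) = 6*J - 2*(-6) = 6*J + 12 = 12 + 6*J)
O(8) + w(12, 8)*u = (12 + 6*8) - 2*139 = (12 + 48) - 278 = 60 - 278 = -218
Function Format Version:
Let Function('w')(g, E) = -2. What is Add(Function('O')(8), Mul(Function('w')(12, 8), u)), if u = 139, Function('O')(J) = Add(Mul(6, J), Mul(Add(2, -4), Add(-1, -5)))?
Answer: -218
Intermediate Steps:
Function('O')(J) = Add(12, Mul(6, J)) (Function('O')(J) = Add(Mul(6, J), Mul(-2, -6)) = Add(Mul(6, J), 12) = Add(12, Mul(6, J)))
Add(Function('O')(8), Mul(Function('w')(12, 8), u)) = Add(Add(12, Mul(6, 8)), Mul(-2, 139)) = Add(Add(12, 48), -278) = Add(60, -278) = -218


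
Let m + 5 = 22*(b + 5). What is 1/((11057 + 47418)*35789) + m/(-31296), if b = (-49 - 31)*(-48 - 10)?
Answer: -213848861947079/65495072510400 ≈ -3.2651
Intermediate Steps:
b = 4640 (b = -80*(-58) = 4640)
m = 102185 (m = -5 + 22*(4640 + 5) = -5 + 22*4645 = -5 + 102190 = 102185)
1/((11057 + 47418)*35789) + m/(-31296) = 1/((11057 + 47418)*35789) + 102185/(-31296) = (1/35789)/58475 + 102185*(-1/31296) = (1/58475)*(1/35789) - 102185/31296 = 1/2092761775 - 102185/31296 = -213848861947079/65495072510400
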